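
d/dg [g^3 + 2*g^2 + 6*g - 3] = 3*g^2 + 4*g + 6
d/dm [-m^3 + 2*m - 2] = 2 - 3*m^2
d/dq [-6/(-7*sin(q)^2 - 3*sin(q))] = -6*(14*sin(q) + 3)*cos(q)/((7*sin(q) + 3)^2*sin(q)^2)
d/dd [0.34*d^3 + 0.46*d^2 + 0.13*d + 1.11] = 1.02*d^2 + 0.92*d + 0.13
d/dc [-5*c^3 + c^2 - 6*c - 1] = -15*c^2 + 2*c - 6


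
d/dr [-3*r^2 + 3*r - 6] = 3 - 6*r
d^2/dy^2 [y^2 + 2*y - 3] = 2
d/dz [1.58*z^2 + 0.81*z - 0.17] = 3.16*z + 0.81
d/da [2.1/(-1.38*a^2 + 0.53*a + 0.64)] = (5.796*a - 1.113)/(-1.38*a^2 + 0.53*a + 0.64)^2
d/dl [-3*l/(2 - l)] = -6/(l - 2)^2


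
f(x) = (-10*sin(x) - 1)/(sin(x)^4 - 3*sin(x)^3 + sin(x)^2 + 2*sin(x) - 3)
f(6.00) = -0.53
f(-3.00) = -0.13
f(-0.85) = -2.77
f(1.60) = 5.50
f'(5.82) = 2.92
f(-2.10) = -5.10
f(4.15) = -4.53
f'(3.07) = -3.94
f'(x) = (-10*sin(x) - 1)*(-4*sin(x)^3*cos(x) + 9*sin(x)^2*cos(x) - 2*sin(x)*cos(x) - 2*cos(x))/(sin(x)^4 - 3*sin(x)^3 + sin(x)^2 + 2*sin(x) - 3)^2 - 10*cos(x)/(sin(x)^4 - 3*sin(x)^3 + sin(x)^2 + 2*sin(x) - 3)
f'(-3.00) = -2.98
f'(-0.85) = 7.71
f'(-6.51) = 2.78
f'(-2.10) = -18.87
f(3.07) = 0.60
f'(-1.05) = 19.78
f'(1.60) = -0.07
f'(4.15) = -15.77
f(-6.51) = -0.37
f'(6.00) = 2.72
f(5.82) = -1.02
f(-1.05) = -5.26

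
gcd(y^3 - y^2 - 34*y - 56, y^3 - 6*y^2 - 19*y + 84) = y^2 - 3*y - 28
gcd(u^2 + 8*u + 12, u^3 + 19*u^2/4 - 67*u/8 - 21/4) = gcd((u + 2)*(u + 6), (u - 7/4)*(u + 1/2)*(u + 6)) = u + 6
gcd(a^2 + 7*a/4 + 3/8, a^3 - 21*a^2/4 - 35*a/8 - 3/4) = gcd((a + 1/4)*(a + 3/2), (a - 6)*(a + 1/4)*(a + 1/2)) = a + 1/4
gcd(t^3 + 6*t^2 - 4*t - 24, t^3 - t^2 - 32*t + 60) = t^2 + 4*t - 12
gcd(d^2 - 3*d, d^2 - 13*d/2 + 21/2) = d - 3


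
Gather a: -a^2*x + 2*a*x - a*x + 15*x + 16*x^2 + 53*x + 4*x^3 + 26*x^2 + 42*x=-a^2*x + a*x + 4*x^3 + 42*x^2 + 110*x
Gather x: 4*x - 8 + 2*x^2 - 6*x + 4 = 2*x^2 - 2*x - 4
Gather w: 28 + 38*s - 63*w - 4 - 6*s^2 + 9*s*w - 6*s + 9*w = -6*s^2 + 32*s + w*(9*s - 54) + 24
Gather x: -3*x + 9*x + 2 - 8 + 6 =6*x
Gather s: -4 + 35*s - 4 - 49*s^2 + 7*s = -49*s^2 + 42*s - 8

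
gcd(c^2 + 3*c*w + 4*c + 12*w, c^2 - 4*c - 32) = c + 4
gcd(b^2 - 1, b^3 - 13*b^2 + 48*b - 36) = b - 1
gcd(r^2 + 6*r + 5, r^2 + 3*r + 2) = r + 1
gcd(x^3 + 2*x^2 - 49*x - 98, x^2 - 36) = 1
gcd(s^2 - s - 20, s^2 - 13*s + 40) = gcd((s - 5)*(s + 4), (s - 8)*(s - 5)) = s - 5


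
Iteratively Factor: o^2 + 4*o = (o)*(o + 4)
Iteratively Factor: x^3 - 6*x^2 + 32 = (x - 4)*(x^2 - 2*x - 8) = (x - 4)^2*(x + 2)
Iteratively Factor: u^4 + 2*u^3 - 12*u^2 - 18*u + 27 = (u - 1)*(u^3 + 3*u^2 - 9*u - 27) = (u - 1)*(u + 3)*(u^2 - 9) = (u - 1)*(u + 3)^2*(u - 3)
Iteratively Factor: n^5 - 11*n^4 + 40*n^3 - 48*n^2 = (n - 3)*(n^4 - 8*n^3 + 16*n^2) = (n - 4)*(n - 3)*(n^3 - 4*n^2) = n*(n - 4)*(n - 3)*(n^2 - 4*n) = n*(n - 4)^2*(n - 3)*(n)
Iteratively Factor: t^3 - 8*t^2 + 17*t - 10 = (t - 2)*(t^2 - 6*t + 5) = (t - 5)*(t - 2)*(t - 1)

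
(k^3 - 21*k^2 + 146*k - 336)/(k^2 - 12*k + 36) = (k^2 - 15*k + 56)/(k - 6)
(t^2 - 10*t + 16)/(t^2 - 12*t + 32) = (t - 2)/(t - 4)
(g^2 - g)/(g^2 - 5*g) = (g - 1)/(g - 5)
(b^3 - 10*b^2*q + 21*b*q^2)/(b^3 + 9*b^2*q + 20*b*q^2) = (b^2 - 10*b*q + 21*q^2)/(b^2 + 9*b*q + 20*q^2)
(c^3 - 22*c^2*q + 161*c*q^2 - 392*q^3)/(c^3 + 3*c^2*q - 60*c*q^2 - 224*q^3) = (c^2 - 14*c*q + 49*q^2)/(c^2 + 11*c*q + 28*q^2)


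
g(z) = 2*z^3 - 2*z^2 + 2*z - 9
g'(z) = 6*z^2 - 4*z + 2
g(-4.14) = -193.48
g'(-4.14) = 121.40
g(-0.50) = -10.75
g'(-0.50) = 5.50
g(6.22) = 407.35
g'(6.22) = 209.25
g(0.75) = -7.78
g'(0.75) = 2.38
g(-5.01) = -320.72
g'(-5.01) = 172.64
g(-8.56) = -1427.11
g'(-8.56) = 475.88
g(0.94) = -7.23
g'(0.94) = 3.54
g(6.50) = 468.75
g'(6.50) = 229.50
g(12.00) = 3183.00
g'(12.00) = 818.00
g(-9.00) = -1647.00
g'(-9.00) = 524.00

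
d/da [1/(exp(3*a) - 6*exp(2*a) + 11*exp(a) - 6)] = (-3*exp(2*a) + 12*exp(a) - 11)*exp(a)/(exp(3*a) - 6*exp(2*a) + 11*exp(a) - 6)^2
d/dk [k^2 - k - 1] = 2*k - 1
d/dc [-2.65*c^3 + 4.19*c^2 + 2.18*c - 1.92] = -7.95*c^2 + 8.38*c + 2.18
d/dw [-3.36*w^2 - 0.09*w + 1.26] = -6.72*w - 0.09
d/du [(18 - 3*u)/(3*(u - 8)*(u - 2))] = (u^2 - 12*u + 44)/(u^4 - 20*u^3 + 132*u^2 - 320*u + 256)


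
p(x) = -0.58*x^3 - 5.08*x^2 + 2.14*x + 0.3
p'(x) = -1.74*x^2 - 10.16*x + 2.14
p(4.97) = -185.75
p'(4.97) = -91.33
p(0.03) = 0.36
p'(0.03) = 1.83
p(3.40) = -73.95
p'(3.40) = -52.52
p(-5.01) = -64.99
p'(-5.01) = 9.37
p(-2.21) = -22.98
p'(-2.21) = 16.10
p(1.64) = -12.41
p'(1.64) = -19.20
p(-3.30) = -41.24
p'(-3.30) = 16.72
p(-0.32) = -0.89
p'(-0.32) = 5.21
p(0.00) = 0.30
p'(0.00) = 2.14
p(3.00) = -54.66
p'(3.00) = -44.00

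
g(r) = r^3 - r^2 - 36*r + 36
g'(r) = 3*r^2 - 2*r - 36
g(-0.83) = 64.62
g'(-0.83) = -32.27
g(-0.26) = 45.27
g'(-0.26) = -35.28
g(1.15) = -5.20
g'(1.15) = -34.33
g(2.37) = -41.62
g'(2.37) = -23.89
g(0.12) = 31.67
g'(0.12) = -36.20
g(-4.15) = 96.70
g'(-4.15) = 23.97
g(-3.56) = 106.37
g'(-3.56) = 9.14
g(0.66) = 12.09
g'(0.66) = -36.01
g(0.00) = 36.00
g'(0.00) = -36.00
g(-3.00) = 108.00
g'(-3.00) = -3.00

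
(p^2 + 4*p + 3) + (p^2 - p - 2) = 2*p^2 + 3*p + 1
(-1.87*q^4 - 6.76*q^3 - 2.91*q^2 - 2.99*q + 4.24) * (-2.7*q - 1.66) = 5.049*q^5 + 21.3562*q^4 + 19.0786*q^3 + 12.9036*q^2 - 6.4846*q - 7.0384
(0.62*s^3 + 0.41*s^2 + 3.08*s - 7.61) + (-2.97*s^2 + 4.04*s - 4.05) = 0.62*s^3 - 2.56*s^2 + 7.12*s - 11.66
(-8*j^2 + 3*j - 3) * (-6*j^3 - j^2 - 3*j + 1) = 48*j^5 - 10*j^4 + 39*j^3 - 14*j^2 + 12*j - 3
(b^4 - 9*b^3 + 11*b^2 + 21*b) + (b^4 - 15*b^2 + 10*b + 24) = 2*b^4 - 9*b^3 - 4*b^2 + 31*b + 24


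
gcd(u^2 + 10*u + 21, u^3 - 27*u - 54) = u + 3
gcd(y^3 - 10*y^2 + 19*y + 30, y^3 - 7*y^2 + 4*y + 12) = y^2 - 5*y - 6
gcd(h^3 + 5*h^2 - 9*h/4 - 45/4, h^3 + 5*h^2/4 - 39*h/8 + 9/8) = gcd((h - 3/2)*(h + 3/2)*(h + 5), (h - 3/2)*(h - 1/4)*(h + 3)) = h - 3/2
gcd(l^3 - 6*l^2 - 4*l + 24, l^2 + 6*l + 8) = l + 2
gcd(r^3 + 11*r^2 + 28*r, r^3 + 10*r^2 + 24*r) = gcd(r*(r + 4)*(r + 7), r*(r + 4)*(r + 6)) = r^2 + 4*r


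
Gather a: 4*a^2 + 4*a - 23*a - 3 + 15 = 4*a^2 - 19*a + 12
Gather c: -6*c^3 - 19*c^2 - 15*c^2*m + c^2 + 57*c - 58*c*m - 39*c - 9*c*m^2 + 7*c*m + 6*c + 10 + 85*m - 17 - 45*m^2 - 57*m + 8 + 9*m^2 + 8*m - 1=-6*c^3 + c^2*(-15*m - 18) + c*(-9*m^2 - 51*m + 24) - 36*m^2 + 36*m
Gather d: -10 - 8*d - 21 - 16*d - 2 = -24*d - 33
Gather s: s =s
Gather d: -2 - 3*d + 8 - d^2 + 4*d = -d^2 + d + 6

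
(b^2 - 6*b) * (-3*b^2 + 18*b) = -3*b^4 + 36*b^3 - 108*b^2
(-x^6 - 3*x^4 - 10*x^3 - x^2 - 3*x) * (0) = 0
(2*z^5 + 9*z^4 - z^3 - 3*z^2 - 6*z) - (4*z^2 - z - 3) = 2*z^5 + 9*z^4 - z^3 - 7*z^2 - 5*z + 3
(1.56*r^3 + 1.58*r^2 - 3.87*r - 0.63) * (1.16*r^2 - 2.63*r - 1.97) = 1.8096*r^5 - 2.27*r^4 - 11.7178*r^3 + 6.3347*r^2 + 9.2808*r + 1.2411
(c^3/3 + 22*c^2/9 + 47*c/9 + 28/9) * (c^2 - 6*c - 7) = c^5/3 + 4*c^4/9 - 106*c^3/9 - 136*c^2/3 - 497*c/9 - 196/9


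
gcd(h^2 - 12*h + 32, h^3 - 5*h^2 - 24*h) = h - 8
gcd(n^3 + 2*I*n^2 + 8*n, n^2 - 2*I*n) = n^2 - 2*I*n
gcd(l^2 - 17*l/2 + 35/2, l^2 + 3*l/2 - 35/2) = l - 7/2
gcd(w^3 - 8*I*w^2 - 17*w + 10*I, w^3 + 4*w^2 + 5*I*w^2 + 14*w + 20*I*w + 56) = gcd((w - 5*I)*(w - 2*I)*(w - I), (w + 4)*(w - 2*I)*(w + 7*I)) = w - 2*I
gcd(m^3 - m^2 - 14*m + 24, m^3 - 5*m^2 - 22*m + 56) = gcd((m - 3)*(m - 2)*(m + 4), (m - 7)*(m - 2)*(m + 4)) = m^2 + 2*m - 8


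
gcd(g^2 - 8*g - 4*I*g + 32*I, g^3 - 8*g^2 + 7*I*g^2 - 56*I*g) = g - 8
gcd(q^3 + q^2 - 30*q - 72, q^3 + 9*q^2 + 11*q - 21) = q + 3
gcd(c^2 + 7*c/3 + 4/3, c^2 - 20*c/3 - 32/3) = c + 4/3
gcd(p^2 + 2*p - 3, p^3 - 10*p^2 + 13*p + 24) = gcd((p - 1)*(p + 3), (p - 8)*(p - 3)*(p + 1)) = 1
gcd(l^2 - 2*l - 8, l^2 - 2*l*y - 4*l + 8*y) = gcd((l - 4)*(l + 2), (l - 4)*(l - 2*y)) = l - 4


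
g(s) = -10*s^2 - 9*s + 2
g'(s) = -20*s - 9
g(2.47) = -81.24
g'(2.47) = -58.40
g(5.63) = -365.64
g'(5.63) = -121.60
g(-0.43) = 4.02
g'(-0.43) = -0.40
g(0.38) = -2.86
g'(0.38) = -16.60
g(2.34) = -73.82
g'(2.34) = -55.80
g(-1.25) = -2.38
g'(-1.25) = 16.00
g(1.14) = -21.26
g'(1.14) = -31.80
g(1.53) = -35.18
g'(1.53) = -39.60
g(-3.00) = -61.00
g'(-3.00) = 51.00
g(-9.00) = -727.00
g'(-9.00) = 171.00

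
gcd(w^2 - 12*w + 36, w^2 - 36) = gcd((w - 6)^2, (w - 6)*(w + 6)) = w - 6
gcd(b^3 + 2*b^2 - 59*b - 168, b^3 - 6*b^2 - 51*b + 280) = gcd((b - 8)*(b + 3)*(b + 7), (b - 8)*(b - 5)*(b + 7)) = b^2 - b - 56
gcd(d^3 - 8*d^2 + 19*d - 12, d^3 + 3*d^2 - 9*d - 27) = d - 3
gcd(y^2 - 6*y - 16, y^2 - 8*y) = y - 8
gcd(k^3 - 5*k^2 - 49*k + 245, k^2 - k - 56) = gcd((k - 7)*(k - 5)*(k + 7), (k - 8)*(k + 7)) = k + 7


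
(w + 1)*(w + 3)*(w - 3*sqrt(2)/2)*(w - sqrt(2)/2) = w^4 - 2*sqrt(2)*w^3 + 4*w^3 - 8*sqrt(2)*w^2 + 9*w^2/2 - 6*sqrt(2)*w + 6*w + 9/2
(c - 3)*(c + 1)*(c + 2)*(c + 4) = c^4 + 4*c^3 - 7*c^2 - 34*c - 24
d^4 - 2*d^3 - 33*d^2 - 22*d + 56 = (d - 7)*(d - 1)*(d + 2)*(d + 4)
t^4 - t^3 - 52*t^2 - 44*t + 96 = (t - 8)*(t - 1)*(t + 2)*(t + 6)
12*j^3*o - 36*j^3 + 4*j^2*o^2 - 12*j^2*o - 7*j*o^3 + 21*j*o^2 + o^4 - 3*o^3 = (-6*j + o)*(-2*j + o)*(j + o)*(o - 3)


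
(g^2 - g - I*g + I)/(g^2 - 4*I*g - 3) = (g - 1)/(g - 3*I)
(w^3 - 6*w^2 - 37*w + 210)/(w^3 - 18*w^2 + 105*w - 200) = (w^2 - w - 42)/(w^2 - 13*w + 40)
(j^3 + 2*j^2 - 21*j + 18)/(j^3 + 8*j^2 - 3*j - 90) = (j - 1)/(j + 5)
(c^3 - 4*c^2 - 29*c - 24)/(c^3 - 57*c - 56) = (c + 3)/(c + 7)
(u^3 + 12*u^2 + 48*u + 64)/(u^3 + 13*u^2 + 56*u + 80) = (u + 4)/(u + 5)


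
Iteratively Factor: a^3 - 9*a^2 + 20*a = (a)*(a^2 - 9*a + 20) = a*(a - 5)*(a - 4)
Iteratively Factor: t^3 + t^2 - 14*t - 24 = (t + 3)*(t^2 - 2*t - 8) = (t + 2)*(t + 3)*(t - 4)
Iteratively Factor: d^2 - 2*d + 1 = (d - 1)*(d - 1)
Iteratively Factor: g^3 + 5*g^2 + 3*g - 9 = (g - 1)*(g^2 + 6*g + 9) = (g - 1)*(g + 3)*(g + 3)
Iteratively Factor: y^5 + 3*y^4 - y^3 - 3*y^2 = (y - 1)*(y^4 + 4*y^3 + 3*y^2) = (y - 1)*(y + 3)*(y^3 + y^2) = (y - 1)*(y + 1)*(y + 3)*(y^2) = y*(y - 1)*(y + 1)*(y + 3)*(y)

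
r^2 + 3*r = r*(r + 3)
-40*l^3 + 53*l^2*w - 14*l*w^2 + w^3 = (-8*l + w)*(-5*l + w)*(-l + w)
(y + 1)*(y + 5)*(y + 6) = y^3 + 12*y^2 + 41*y + 30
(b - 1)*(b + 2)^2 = b^3 + 3*b^2 - 4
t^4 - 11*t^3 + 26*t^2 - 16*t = t*(t - 8)*(t - 2)*(t - 1)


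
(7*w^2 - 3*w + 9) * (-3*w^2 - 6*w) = -21*w^4 - 33*w^3 - 9*w^2 - 54*w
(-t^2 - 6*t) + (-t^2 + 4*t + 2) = -2*t^2 - 2*t + 2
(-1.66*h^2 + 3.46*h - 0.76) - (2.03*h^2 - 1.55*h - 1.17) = -3.69*h^2 + 5.01*h + 0.41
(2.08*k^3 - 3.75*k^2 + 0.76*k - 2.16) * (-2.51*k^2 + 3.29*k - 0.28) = -5.2208*k^5 + 16.2557*k^4 - 14.8275*k^3 + 8.972*k^2 - 7.3192*k + 0.6048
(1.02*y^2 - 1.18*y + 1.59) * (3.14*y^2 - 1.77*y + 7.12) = 3.2028*y^4 - 5.5106*y^3 + 14.3436*y^2 - 11.2159*y + 11.3208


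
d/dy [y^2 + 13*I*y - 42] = 2*y + 13*I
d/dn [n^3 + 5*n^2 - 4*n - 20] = 3*n^2 + 10*n - 4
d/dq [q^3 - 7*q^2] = q*(3*q - 14)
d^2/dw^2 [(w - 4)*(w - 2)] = 2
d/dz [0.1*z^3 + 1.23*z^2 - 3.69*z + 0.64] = 0.3*z^2 + 2.46*z - 3.69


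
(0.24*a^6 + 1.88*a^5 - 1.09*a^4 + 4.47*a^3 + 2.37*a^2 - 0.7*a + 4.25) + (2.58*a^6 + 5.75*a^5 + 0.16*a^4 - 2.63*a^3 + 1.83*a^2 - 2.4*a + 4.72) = 2.82*a^6 + 7.63*a^5 - 0.93*a^4 + 1.84*a^3 + 4.2*a^2 - 3.1*a + 8.97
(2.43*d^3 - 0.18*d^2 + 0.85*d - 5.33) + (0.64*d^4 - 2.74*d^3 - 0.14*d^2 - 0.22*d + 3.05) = 0.64*d^4 - 0.31*d^3 - 0.32*d^2 + 0.63*d - 2.28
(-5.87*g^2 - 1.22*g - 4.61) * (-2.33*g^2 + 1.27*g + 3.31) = 13.6771*g^4 - 4.6123*g^3 - 10.2378*g^2 - 9.8929*g - 15.2591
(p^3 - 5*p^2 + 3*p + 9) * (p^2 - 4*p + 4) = p^5 - 9*p^4 + 27*p^3 - 23*p^2 - 24*p + 36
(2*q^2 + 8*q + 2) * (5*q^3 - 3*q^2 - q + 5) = 10*q^5 + 34*q^4 - 16*q^3 - 4*q^2 + 38*q + 10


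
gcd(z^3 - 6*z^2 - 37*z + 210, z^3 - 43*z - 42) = z^2 - z - 42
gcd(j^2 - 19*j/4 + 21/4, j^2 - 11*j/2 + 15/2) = j - 3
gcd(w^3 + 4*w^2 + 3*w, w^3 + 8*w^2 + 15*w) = w^2 + 3*w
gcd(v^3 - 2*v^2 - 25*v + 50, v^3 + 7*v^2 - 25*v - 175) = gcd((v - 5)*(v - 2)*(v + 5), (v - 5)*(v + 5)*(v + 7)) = v^2 - 25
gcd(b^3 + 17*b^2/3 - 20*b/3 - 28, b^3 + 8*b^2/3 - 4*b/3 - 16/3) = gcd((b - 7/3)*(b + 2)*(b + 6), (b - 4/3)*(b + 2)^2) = b + 2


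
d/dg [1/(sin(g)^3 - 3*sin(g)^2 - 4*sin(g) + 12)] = (-3*sin(g)^2 + 6*sin(g) + 4)*cos(g)/(sin(g)^3 - 3*sin(g)^2 - 4*sin(g) + 12)^2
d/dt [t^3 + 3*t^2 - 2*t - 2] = 3*t^2 + 6*t - 2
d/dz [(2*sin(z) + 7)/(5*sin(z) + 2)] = -31*cos(z)/(5*sin(z) + 2)^2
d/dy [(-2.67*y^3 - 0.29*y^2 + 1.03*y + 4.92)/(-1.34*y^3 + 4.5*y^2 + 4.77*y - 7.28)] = (-1.77635683940025e-15*y^5 - 12.4036*y^4 - 22.7114*y^3 + 72.0729*y^2 - 40.0576*y - 30.9668)/(1.7956*y^6 - 12.06*y^5 + 7.4664*y^4 + 62.4404*y^3 - 42.7671*y^2 - 69.4512*y + 52.9984)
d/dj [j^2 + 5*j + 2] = 2*j + 5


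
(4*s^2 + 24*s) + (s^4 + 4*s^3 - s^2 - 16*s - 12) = s^4 + 4*s^3 + 3*s^2 + 8*s - 12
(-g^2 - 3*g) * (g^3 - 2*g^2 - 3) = -g^5 - g^4 + 6*g^3 + 3*g^2 + 9*g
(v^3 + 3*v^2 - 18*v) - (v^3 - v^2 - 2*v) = 4*v^2 - 16*v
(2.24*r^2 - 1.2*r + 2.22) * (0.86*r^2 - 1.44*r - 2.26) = 1.9264*r^4 - 4.2576*r^3 - 1.4252*r^2 - 0.4848*r - 5.0172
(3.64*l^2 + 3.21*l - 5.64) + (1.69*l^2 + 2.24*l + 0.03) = 5.33*l^2 + 5.45*l - 5.61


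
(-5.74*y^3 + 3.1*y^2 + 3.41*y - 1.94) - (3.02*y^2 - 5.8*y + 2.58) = -5.74*y^3 + 0.0800000000000001*y^2 + 9.21*y - 4.52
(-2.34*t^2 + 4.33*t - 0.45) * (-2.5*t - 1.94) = 5.85*t^3 - 6.2854*t^2 - 7.2752*t + 0.873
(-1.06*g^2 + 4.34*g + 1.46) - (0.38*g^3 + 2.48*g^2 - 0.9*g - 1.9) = -0.38*g^3 - 3.54*g^2 + 5.24*g + 3.36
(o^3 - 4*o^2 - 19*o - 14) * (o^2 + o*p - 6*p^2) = o^5 + o^4*p - 4*o^4 - 6*o^3*p^2 - 4*o^3*p - 19*o^3 + 24*o^2*p^2 - 19*o^2*p - 14*o^2 + 114*o*p^2 - 14*o*p + 84*p^2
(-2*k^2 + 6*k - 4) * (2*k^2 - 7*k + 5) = -4*k^4 + 26*k^3 - 60*k^2 + 58*k - 20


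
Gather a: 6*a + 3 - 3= 6*a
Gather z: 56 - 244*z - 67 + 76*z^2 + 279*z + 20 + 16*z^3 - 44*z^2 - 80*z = 16*z^3 + 32*z^2 - 45*z + 9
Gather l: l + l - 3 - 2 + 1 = 2*l - 4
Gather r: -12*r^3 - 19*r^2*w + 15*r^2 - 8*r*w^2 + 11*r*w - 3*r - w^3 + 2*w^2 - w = -12*r^3 + r^2*(15 - 19*w) + r*(-8*w^2 + 11*w - 3) - w^3 + 2*w^2 - w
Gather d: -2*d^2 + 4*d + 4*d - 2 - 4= -2*d^2 + 8*d - 6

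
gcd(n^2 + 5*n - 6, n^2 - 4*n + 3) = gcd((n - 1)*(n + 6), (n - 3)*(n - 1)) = n - 1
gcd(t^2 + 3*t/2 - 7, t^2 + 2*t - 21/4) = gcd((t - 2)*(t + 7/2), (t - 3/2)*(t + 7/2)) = t + 7/2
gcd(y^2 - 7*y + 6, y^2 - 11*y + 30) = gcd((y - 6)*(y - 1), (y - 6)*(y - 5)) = y - 6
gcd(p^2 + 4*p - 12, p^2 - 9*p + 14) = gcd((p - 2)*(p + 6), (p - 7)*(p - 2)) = p - 2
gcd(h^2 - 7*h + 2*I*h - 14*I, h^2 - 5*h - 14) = h - 7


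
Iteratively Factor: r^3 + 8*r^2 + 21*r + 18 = (r + 3)*(r^2 + 5*r + 6) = (r + 3)^2*(r + 2)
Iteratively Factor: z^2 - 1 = (z + 1)*(z - 1)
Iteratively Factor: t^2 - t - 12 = (t + 3)*(t - 4)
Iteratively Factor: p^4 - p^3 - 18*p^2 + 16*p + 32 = (p + 4)*(p^3 - 5*p^2 + 2*p + 8) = (p - 2)*(p + 4)*(p^2 - 3*p - 4) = (p - 2)*(p + 1)*(p + 4)*(p - 4)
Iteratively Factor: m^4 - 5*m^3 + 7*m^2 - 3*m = (m)*(m^3 - 5*m^2 + 7*m - 3) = m*(m - 1)*(m^2 - 4*m + 3) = m*(m - 3)*(m - 1)*(m - 1)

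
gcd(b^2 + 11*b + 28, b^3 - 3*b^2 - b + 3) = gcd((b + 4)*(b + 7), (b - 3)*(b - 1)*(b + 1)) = 1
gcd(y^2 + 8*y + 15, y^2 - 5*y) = 1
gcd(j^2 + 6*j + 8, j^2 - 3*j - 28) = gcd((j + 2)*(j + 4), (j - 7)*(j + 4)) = j + 4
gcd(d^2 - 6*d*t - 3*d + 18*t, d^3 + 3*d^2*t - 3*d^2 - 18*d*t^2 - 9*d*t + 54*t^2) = d - 3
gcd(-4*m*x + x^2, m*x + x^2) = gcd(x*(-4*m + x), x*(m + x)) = x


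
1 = 1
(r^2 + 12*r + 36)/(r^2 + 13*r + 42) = (r + 6)/(r + 7)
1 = 1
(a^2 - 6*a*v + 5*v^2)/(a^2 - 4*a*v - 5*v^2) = (a - v)/(a + v)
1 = 1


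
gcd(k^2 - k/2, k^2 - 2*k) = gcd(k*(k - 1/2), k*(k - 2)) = k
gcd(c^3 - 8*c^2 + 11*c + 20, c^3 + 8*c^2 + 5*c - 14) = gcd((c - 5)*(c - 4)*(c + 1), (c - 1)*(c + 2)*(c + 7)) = 1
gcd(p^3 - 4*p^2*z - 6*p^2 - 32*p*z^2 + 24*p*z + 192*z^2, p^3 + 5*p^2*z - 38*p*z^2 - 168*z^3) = p + 4*z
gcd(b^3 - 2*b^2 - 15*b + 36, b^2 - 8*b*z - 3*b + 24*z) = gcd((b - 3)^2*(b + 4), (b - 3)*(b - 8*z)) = b - 3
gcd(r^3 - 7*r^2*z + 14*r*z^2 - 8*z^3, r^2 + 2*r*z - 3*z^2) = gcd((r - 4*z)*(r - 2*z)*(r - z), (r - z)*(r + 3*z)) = -r + z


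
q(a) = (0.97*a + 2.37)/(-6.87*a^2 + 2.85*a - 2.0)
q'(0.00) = -2.17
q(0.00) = -1.18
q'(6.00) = 0.01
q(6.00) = -0.04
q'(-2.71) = -0.01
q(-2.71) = 0.00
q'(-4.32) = -0.00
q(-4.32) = 0.01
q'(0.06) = -1.95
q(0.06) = -1.31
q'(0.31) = 0.65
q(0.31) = -1.50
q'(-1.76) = -0.06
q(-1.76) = -0.02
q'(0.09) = -1.76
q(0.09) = -1.37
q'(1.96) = 0.16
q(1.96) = -0.19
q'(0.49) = 1.75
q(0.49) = -1.26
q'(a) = (0.97*a + 2.37)*(13.74*a - 2.85)/(-6.87*a^2 + 2.85*a - 2.0)^2 + 0.97/(-6.87*a^2 + 2.85*a - 2.0)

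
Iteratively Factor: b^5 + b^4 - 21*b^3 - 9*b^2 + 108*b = (b)*(b^4 + b^3 - 21*b^2 - 9*b + 108) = b*(b - 3)*(b^3 + 4*b^2 - 9*b - 36) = b*(b - 3)*(b + 3)*(b^2 + b - 12) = b*(b - 3)*(b + 3)*(b + 4)*(b - 3)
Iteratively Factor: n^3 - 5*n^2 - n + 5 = (n - 1)*(n^2 - 4*n - 5) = (n - 5)*(n - 1)*(n + 1)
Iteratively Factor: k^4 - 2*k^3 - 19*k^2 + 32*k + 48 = (k - 4)*(k^3 + 2*k^2 - 11*k - 12) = (k - 4)*(k + 1)*(k^2 + k - 12) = (k - 4)*(k - 3)*(k + 1)*(k + 4)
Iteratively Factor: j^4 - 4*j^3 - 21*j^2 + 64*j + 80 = (j - 4)*(j^3 - 21*j - 20) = (j - 5)*(j - 4)*(j^2 + 5*j + 4) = (j - 5)*(j - 4)*(j + 1)*(j + 4)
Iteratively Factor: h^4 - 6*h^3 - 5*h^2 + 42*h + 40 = (h - 4)*(h^3 - 2*h^2 - 13*h - 10) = (h - 4)*(h + 2)*(h^2 - 4*h - 5) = (h - 4)*(h + 1)*(h + 2)*(h - 5)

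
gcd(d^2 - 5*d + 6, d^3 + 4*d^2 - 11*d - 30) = d - 3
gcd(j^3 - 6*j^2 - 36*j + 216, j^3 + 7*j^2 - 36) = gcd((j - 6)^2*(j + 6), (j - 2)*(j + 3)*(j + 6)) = j + 6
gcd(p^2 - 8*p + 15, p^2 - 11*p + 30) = p - 5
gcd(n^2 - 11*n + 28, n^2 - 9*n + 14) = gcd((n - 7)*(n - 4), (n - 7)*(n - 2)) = n - 7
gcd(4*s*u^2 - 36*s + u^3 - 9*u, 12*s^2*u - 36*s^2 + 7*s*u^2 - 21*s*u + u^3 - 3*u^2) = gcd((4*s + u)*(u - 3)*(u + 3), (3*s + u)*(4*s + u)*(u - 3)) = 4*s*u - 12*s + u^2 - 3*u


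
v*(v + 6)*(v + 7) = v^3 + 13*v^2 + 42*v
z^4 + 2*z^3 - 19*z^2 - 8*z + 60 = (z - 3)*(z - 2)*(z + 2)*(z + 5)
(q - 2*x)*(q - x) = q^2 - 3*q*x + 2*x^2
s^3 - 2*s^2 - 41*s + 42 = (s - 7)*(s - 1)*(s + 6)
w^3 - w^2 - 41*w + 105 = (w - 5)*(w - 3)*(w + 7)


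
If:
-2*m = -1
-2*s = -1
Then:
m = 1/2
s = 1/2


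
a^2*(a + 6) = a^3 + 6*a^2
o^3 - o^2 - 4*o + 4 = (o - 2)*(o - 1)*(o + 2)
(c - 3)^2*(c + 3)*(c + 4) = c^4 + c^3 - 21*c^2 - 9*c + 108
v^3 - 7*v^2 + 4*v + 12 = (v - 6)*(v - 2)*(v + 1)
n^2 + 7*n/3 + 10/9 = (n + 2/3)*(n + 5/3)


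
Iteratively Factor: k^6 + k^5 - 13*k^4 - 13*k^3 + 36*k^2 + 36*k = (k - 2)*(k^5 + 3*k^4 - 7*k^3 - 27*k^2 - 18*k) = (k - 3)*(k - 2)*(k^4 + 6*k^3 + 11*k^2 + 6*k) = (k - 3)*(k - 2)*(k + 2)*(k^3 + 4*k^2 + 3*k) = (k - 3)*(k - 2)*(k + 1)*(k + 2)*(k^2 + 3*k) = (k - 3)*(k - 2)*(k + 1)*(k + 2)*(k + 3)*(k)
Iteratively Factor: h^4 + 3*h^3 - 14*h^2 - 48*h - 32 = (h - 4)*(h^3 + 7*h^2 + 14*h + 8) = (h - 4)*(h + 1)*(h^2 + 6*h + 8) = (h - 4)*(h + 1)*(h + 4)*(h + 2)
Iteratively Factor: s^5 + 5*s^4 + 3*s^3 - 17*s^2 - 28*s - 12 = (s + 3)*(s^4 + 2*s^3 - 3*s^2 - 8*s - 4) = (s + 1)*(s + 3)*(s^3 + s^2 - 4*s - 4) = (s - 2)*(s + 1)*(s + 3)*(s^2 + 3*s + 2) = (s - 2)*(s + 1)*(s + 2)*(s + 3)*(s + 1)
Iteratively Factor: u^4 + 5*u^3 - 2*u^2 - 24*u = (u - 2)*(u^3 + 7*u^2 + 12*u) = u*(u - 2)*(u^2 + 7*u + 12) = u*(u - 2)*(u + 4)*(u + 3)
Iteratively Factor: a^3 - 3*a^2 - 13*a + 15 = (a - 5)*(a^2 + 2*a - 3) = (a - 5)*(a - 1)*(a + 3)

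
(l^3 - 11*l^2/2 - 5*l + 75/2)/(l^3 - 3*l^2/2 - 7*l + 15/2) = (l - 5)/(l - 1)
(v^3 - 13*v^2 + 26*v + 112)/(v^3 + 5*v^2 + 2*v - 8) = (v^2 - 15*v + 56)/(v^2 + 3*v - 4)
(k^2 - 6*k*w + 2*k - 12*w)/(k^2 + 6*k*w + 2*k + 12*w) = (k - 6*w)/(k + 6*w)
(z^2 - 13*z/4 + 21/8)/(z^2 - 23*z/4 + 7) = (z - 3/2)/(z - 4)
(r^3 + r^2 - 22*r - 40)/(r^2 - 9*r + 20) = (r^2 + 6*r + 8)/(r - 4)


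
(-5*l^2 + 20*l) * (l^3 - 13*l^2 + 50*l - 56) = -5*l^5 + 85*l^4 - 510*l^3 + 1280*l^2 - 1120*l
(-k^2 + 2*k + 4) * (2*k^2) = -2*k^4 + 4*k^3 + 8*k^2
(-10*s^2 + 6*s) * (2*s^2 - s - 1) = -20*s^4 + 22*s^3 + 4*s^2 - 6*s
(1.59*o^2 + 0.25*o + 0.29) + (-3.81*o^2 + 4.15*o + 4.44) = -2.22*o^2 + 4.4*o + 4.73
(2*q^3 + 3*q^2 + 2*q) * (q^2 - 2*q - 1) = 2*q^5 - q^4 - 6*q^3 - 7*q^2 - 2*q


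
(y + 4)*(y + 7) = y^2 + 11*y + 28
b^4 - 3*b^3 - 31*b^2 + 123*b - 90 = (b - 5)*(b - 3)*(b - 1)*(b + 6)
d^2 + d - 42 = (d - 6)*(d + 7)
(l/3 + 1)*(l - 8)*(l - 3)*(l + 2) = l^4/3 - 2*l^3 - 25*l^2/3 + 18*l + 48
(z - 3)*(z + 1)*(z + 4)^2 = z^4 + 6*z^3 - 3*z^2 - 56*z - 48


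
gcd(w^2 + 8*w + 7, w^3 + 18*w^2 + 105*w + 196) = w + 7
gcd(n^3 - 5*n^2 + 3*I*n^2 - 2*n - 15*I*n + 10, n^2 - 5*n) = n - 5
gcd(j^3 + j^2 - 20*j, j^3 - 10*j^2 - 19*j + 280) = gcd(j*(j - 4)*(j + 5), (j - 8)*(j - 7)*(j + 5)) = j + 5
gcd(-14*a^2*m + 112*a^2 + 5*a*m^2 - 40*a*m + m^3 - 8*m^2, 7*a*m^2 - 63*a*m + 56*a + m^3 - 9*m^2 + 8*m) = 7*a*m - 56*a + m^2 - 8*m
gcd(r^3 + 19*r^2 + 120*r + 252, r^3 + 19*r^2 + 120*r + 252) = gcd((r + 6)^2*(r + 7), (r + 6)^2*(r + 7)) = r^3 + 19*r^2 + 120*r + 252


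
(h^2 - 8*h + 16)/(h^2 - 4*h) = (h - 4)/h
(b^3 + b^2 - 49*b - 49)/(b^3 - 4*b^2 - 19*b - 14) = (b + 7)/(b + 2)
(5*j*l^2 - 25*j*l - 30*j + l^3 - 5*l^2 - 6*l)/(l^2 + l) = 5*j - 30*j/l + l - 6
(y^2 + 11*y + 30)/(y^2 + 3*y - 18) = (y + 5)/(y - 3)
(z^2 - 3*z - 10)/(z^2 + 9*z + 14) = (z - 5)/(z + 7)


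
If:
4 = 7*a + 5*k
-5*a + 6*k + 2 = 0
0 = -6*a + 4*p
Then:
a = 34/67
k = 6/67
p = 51/67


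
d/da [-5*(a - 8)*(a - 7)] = 75 - 10*a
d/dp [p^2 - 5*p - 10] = 2*p - 5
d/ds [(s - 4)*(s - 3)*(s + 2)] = 3*s^2 - 10*s - 2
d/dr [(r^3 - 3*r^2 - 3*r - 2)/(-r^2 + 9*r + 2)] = (-r^4 + 18*r^3 - 24*r^2 - 16*r + 12)/(r^4 - 18*r^3 + 77*r^2 + 36*r + 4)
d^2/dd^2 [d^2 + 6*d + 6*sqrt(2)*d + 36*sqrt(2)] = 2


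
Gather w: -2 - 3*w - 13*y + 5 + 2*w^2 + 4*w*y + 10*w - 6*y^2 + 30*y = 2*w^2 + w*(4*y + 7) - 6*y^2 + 17*y + 3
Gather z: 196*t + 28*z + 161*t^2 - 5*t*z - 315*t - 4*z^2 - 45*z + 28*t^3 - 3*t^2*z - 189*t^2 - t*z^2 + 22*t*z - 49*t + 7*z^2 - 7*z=28*t^3 - 28*t^2 - 168*t + z^2*(3 - t) + z*(-3*t^2 + 17*t - 24)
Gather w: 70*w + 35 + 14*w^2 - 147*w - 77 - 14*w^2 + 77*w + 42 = 0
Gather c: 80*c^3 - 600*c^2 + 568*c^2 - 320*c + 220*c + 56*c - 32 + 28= 80*c^3 - 32*c^2 - 44*c - 4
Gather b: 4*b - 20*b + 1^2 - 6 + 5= -16*b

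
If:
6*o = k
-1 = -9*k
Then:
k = 1/9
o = 1/54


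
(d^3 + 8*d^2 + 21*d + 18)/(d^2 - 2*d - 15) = (d^2 + 5*d + 6)/(d - 5)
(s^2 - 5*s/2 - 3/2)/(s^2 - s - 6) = (s + 1/2)/(s + 2)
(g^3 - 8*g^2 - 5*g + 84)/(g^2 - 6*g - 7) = (g^2 - g - 12)/(g + 1)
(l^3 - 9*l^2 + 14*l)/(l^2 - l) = (l^2 - 9*l + 14)/(l - 1)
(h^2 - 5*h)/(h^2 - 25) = h/(h + 5)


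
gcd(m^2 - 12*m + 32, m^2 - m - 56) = m - 8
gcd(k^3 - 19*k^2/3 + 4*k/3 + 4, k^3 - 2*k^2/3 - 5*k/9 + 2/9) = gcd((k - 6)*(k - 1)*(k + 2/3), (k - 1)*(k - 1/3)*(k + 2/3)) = k^2 - k/3 - 2/3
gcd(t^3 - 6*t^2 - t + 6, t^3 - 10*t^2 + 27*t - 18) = t^2 - 7*t + 6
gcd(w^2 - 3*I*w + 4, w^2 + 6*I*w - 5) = w + I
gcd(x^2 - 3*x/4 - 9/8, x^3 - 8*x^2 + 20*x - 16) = 1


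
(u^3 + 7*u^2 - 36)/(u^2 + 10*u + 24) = (u^2 + u - 6)/(u + 4)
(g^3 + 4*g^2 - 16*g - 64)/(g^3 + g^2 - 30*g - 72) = (g^2 - 16)/(g^2 - 3*g - 18)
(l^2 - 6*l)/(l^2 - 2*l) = (l - 6)/(l - 2)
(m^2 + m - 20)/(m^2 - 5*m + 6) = (m^2 + m - 20)/(m^2 - 5*m + 6)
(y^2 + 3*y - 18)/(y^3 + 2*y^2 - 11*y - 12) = (y + 6)/(y^2 + 5*y + 4)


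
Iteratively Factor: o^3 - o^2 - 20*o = (o - 5)*(o^2 + 4*o) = o*(o - 5)*(o + 4)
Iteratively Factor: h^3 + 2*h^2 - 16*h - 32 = (h + 4)*(h^2 - 2*h - 8) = (h + 2)*(h + 4)*(h - 4)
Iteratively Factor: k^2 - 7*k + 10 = (k - 2)*(k - 5)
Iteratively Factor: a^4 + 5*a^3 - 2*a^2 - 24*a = (a + 4)*(a^3 + a^2 - 6*a) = (a - 2)*(a + 4)*(a^2 + 3*a) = (a - 2)*(a + 3)*(a + 4)*(a)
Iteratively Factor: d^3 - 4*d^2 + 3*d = (d)*(d^2 - 4*d + 3) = d*(d - 1)*(d - 3)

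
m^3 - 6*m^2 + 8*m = m*(m - 4)*(m - 2)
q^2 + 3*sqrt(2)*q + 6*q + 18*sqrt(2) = (q + 6)*(q + 3*sqrt(2))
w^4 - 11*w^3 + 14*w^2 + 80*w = w*(w - 8)*(w - 5)*(w + 2)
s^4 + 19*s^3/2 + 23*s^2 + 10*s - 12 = (s - 1/2)*(s + 2)^2*(s + 6)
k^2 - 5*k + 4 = (k - 4)*(k - 1)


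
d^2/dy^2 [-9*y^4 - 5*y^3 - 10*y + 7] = 6*y*(-18*y - 5)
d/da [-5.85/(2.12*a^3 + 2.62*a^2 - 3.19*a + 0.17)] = (37.206*a^2 + 30.654*a - 18.6615)/(2.12*a^3 + 2.62*a^2 - 3.19*a + 0.17)^2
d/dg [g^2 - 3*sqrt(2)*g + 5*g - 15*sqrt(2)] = 2*g - 3*sqrt(2) + 5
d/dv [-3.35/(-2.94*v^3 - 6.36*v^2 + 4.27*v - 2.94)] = (-29.547*v^2 - 42.612*v + 14.3045)/(2.94*v^3 + 6.36*v^2 - 4.27*v + 2.94)^2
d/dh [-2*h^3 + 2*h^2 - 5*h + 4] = -6*h^2 + 4*h - 5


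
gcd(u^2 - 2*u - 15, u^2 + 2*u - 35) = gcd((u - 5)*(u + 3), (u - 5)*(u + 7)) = u - 5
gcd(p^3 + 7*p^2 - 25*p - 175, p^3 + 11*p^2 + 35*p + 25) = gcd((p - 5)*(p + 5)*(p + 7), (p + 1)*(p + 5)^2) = p + 5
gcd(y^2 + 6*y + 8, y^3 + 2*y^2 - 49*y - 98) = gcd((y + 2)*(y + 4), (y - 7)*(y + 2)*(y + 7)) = y + 2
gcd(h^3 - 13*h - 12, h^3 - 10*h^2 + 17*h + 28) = h^2 - 3*h - 4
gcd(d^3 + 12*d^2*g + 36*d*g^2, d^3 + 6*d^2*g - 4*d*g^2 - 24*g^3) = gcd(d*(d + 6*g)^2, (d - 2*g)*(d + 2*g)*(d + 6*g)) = d + 6*g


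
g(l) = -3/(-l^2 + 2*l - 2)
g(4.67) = 0.21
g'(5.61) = -0.06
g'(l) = -3*(2*l - 2)/(-l^2 + 2*l - 2)^2 = 6*(1 - l)/(l^2 - 2*l + 2)^2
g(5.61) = 0.13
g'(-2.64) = 0.11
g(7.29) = 0.07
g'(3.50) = -0.29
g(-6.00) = 0.06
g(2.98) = 0.61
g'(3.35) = -0.33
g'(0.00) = 1.50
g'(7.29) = -0.02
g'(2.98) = -0.49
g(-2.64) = 0.21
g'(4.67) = -0.11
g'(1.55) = -1.95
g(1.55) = 2.30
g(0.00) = 1.50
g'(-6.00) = 0.02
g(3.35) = 0.46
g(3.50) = 0.41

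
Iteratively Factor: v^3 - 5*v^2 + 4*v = (v - 4)*(v^2 - v) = v*(v - 4)*(v - 1)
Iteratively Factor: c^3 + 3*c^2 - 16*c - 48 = (c - 4)*(c^2 + 7*c + 12) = (c - 4)*(c + 3)*(c + 4)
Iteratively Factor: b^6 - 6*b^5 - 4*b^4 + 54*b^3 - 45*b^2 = (b)*(b^5 - 6*b^4 - 4*b^3 + 54*b^2 - 45*b) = b*(b - 1)*(b^4 - 5*b^3 - 9*b^2 + 45*b) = b*(b - 5)*(b - 1)*(b^3 - 9*b) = b*(b - 5)*(b - 1)*(b + 3)*(b^2 - 3*b) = b^2*(b - 5)*(b - 1)*(b + 3)*(b - 3)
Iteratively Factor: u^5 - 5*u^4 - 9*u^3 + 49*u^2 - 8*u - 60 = (u + 3)*(u^4 - 8*u^3 + 15*u^2 + 4*u - 20) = (u - 2)*(u + 3)*(u^3 - 6*u^2 + 3*u + 10) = (u - 2)*(u + 1)*(u + 3)*(u^2 - 7*u + 10) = (u - 2)^2*(u + 1)*(u + 3)*(u - 5)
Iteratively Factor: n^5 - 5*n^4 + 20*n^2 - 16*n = (n - 4)*(n^4 - n^3 - 4*n^2 + 4*n) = (n - 4)*(n + 2)*(n^3 - 3*n^2 + 2*n) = (n - 4)*(n - 1)*(n + 2)*(n^2 - 2*n) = n*(n - 4)*(n - 1)*(n + 2)*(n - 2)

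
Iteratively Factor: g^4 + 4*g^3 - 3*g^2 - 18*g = (g + 3)*(g^3 + g^2 - 6*g) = g*(g + 3)*(g^2 + g - 6) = g*(g - 2)*(g + 3)*(g + 3)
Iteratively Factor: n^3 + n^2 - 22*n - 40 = (n - 5)*(n^2 + 6*n + 8) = (n - 5)*(n + 4)*(n + 2)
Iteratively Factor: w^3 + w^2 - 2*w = (w - 1)*(w^2 + 2*w) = (w - 1)*(w + 2)*(w)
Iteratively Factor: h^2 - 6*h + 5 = (h - 1)*(h - 5)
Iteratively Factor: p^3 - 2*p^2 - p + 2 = (p - 1)*(p^2 - p - 2) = (p - 1)*(p + 1)*(p - 2)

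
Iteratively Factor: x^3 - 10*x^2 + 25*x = (x)*(x^2 - 10*x + 25) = x*(x - 5)*(x - 5)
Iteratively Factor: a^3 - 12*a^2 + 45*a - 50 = (a - 2)*(a^2 - 10*a + 25) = (a - 5)*(a - 2)*(a - 5)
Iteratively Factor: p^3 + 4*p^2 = (p)*(p^2 + 4*p) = p^2*(p + 4)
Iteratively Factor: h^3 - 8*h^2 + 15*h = (h - 3)*(h^2 - 5*h) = (h - 5)*(h - 3)*(h)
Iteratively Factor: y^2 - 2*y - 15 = (y + 3)*(y - 5)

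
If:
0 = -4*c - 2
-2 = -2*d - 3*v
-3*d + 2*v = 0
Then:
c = -1/2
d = 4/13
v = 6/13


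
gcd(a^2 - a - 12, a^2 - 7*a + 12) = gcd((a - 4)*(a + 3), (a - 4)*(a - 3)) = a - 4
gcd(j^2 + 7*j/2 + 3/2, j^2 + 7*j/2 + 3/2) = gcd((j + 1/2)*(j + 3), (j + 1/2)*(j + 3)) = j^2 + 7*j/2 + 3/2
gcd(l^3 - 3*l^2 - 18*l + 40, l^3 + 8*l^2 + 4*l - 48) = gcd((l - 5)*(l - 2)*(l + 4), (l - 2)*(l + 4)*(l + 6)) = l^2 + 2*l - 8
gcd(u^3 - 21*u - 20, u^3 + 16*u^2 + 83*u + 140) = u + 4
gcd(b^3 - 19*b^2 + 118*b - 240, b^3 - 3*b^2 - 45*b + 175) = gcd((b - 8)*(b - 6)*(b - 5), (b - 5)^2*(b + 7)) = b - 5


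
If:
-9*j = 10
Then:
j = -10/9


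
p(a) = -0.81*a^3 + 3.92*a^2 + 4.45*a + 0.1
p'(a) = -2.43*a^2 + 7.84*a + 4.45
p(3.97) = 28.87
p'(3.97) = -2.72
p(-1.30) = 2.72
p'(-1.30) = -9.85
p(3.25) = 28.16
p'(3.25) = 4.26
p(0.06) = 0.38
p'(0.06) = 4.91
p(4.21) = 27.87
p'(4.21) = -5.61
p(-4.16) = 107.74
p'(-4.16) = -70.22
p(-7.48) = 525.13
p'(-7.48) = -190.15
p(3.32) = 28.44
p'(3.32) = 3.69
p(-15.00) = 3549.10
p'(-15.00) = -659.90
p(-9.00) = 868.06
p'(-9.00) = -262.94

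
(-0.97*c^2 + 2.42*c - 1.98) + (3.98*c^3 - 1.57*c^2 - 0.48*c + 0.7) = 3.98*c^3 - 2.54*c^2 + 1.94*c - 1.28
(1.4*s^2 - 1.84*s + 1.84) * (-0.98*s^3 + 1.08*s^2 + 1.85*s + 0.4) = -1.372*s^5 + 3.3152*s^4 - 1.2004*s^3 - 0.8568*s^2 + 2.668*s + 0.736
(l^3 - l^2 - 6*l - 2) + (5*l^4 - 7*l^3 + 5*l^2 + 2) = 5*l^4 - 6*l^3 + 4*l^2 - 6*l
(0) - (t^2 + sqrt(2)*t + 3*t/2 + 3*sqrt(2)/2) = -t^2 - 3*t/2 - sqrt(2)*t - 3*sqrt(2)/2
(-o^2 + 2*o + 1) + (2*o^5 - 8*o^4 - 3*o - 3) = 2*o^5 - 8*o^4 - o^2 - o - 2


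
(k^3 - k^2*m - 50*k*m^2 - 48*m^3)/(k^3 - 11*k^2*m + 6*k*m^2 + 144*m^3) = (k^2 + 7*k*m + 6*m^2)/(k^2 - 3*k*m - 18*m^2)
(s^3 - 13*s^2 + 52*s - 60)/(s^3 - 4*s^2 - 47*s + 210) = (s - 2)/(s + 7)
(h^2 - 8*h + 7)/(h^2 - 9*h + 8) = (h - 7)/(h - 8)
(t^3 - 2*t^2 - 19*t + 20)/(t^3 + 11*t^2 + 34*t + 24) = (t^2 - 6*t + 5)/(t^2 + 7*t + 6)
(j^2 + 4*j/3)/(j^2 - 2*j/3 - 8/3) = j/(j - 2)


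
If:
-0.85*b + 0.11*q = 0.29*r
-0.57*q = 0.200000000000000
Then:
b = -0.341176470588235*r - 0.0454076367389061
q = -0.35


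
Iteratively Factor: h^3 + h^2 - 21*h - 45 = (h + 3)*(h^2 - 2*h - 15) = (h + 3)^2*(h - 5)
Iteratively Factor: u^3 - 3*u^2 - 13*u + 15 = (u - 1)*(u^2 - 2*u - 15) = (u - 1)*(u + 3)*(u - 5)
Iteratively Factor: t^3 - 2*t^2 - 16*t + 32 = (t - 4)*(t^2 + 2*t - 8) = (t - 4)*(t + 4)*(t - 2)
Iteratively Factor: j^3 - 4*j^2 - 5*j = (j + 1)*(j^2 - 5*j) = j*(j + 1)*(j - 5)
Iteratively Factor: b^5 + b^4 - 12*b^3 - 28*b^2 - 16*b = (b + 2)*(b^4 - b^3 - 10*b^2 - 8*b) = (b + 1)*(b + 2)*(b^3 - 2*b^2 - 8*b) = (b - 4)*(b + 1)*(b + 2)*(b^2 + 2*b) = (b - 4)*(b + 1)*(b + 2)^2*(b)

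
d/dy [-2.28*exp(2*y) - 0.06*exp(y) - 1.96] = (-4.56*exp(y) - 0.06)*exp(y)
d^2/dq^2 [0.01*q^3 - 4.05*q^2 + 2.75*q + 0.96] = 0.06*q - 8.1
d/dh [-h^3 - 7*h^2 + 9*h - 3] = -3*h^2 - 14*h + 9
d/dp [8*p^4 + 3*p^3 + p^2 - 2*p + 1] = 32*p^3 + 9*p^2 + 2*p - 2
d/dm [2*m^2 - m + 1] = 4*m - 1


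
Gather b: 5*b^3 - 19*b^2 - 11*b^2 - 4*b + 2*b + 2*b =5*b^3 - 30*b^2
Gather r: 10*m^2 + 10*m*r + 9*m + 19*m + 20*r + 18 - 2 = 10*m^2 + 28*m + r*(10*m + 20) + 16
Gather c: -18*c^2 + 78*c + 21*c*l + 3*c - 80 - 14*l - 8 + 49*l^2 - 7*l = -18*c^2 + c*(21*l + 81) + 49*l^2 - 21*l - 88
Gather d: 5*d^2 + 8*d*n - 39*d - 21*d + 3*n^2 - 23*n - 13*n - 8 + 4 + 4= 5*d^2 + d*(8*n - 60) + 3*n^2 - 36*n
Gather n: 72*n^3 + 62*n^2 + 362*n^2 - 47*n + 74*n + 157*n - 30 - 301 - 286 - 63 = 72*n^3 + 424*n^2 + 184*n - 680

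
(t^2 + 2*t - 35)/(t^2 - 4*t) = (t^2 + 2*t - 35)/(t*(t - 4))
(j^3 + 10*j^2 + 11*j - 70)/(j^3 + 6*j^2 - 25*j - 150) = (j^2 + 5*j - 14)/(j^2 + j - 30)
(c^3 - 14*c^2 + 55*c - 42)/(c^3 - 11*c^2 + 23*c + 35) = (c^2 - 7*c + 6)/(c^2 - 4*c - 5)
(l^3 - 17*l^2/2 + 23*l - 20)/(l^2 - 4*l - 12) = (-l^3 + 17*l^2/2 - 23*l + 20)/(-l^2 + 4*l + 12)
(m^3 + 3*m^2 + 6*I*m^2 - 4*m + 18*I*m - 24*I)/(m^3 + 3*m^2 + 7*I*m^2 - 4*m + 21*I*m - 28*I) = (m + 6*I)/(m + 7*I)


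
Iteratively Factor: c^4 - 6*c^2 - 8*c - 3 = (c + 1)*(c^3 - c^2 - 5*c - 3) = (c + 1)^2*(c^2 - 2*c - 3) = (c + 1)^3*(c - 3)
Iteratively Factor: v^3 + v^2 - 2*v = (v)*(v^2 + v - 2) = v*(v - 1)*(v + 2)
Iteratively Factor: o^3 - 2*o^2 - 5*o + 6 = (o - 3)*(o^2 + o - 2) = (o - 3)*(o + 2)*(o - 1)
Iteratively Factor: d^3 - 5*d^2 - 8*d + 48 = (d - 4)*(d^2 - d - 12) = (d - 4)*(d + 3)*(d - 4)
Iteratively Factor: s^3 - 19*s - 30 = (s + 3)*(s^2 - 3*s - 10) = (s + 2)*(s + 3)*(s - 5)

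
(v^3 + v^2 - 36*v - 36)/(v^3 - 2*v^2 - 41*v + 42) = (v^2 - 5*v - 6)/(v^2 - 8*v + 7)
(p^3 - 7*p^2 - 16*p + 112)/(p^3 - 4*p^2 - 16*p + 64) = (p - 7)/(p - 4)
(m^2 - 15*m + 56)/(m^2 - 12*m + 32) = (m - 7)/(m - 4)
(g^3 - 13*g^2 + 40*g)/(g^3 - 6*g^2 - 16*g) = (g - 5)/(g + 2)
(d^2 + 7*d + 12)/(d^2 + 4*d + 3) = (d + 4)/(d + 1)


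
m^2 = m^2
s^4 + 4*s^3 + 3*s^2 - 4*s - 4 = (s - 1)*(s + 1)*(s + 2)^2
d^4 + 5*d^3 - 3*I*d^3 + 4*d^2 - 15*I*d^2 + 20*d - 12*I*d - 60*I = (d + 5)*(d - 3*I)*(d - 2*I)*(d + 2*I)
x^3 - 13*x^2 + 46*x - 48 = (x - 8)*(x - 3)*(x - 2)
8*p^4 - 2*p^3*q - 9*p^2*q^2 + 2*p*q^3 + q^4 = (-2*p + q)*(-p + q)*(p + q)*(4*p + q)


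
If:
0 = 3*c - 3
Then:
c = 1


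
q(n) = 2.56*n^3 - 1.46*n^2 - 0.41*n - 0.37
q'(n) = 7.68*n^2 - 2.92*n - 0.41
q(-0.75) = -1.96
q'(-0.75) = 6.10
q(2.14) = 17.16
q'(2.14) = 28.51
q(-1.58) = -13.46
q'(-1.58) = 23.38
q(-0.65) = -1.42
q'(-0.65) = 4.73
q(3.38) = 80.42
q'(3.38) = 77.46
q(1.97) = 12.73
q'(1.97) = 23.64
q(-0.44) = -0.69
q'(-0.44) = 2.36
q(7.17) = 865.25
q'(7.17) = 373.47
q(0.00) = -0.37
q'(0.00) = -0.41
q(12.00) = 4208.15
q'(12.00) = 1070.47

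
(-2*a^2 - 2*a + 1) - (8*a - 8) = -2*a^2 - 10*a + 9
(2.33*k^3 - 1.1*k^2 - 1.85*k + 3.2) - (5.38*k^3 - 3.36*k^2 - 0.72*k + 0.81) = -3.05*k^3 + 2.26*k^2 - 1.13*k + 2.39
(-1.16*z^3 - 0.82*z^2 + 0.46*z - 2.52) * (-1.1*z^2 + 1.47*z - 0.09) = 1.276*z^5 - 0.8032*z^4 - 1.607*z^3 + 3.522*z^2 - 3.7458*z + 0.2268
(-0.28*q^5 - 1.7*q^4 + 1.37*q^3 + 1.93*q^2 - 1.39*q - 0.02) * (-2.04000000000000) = 0.5712*q^5 + 3.468*q^4 - 2.7948*q^3 - 3.9372*q^2 + 2.8356*q + 0.0408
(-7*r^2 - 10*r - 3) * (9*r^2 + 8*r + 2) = -63*r^4 - 146*r^3 - 121*r^2 - 44*r - 6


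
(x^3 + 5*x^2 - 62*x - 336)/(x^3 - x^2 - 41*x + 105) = (x^2 - 2*x - 48)/(x^2 - 8*x + 15)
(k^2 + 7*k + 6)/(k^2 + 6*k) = (k + 1)/k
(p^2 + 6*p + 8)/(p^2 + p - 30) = (p^2 + 6*p + 8)/(p^2 + p - 30)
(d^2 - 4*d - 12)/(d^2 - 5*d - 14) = (d - 6)/(d - 7)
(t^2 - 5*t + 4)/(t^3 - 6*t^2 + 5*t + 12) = (t - 1)/(t^2 - 2*t - 3)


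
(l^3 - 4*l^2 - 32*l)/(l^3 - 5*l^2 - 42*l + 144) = l*(l + 4)/(l^2 + 3*l - 18)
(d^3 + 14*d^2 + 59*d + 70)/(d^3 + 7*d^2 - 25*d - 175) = (d + 2)/(d - 5)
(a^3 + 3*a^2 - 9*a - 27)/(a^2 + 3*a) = a - 9/a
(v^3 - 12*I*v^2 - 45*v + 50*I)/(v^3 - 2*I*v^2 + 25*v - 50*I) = (v - 5*I)/(v + 5*I)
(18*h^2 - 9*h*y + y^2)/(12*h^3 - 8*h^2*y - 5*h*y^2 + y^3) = (-3*h + y)/(-2*h^2 + h*y + y^2)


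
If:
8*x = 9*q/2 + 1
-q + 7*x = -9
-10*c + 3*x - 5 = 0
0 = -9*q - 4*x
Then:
No Solution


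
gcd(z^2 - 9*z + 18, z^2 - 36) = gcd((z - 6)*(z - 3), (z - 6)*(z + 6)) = z - 6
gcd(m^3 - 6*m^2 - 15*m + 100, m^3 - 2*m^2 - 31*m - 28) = m + 4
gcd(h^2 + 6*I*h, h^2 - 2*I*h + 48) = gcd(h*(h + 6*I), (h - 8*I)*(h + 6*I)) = h + 6*I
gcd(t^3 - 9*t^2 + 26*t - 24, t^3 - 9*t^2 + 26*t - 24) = t^3 - 9*t^2 + 26*t - 24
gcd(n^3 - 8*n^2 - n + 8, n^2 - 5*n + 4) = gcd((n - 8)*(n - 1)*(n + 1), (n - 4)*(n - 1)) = n - 1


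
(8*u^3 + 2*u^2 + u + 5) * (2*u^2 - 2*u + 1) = 16*u^5 - 12*u^4 + 6*u^3 + 10*u^2 - 9*u + 5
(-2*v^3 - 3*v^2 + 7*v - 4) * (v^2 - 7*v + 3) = -2*v^5 + 11*v^4 + 22*v^3 - 62*v^2 + 49*v - 12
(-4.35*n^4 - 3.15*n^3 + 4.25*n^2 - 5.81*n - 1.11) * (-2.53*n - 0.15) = 11.0055*n^5 + 8.622*n^4 - 10.28*n^3 + 14.0618*n^2 + 3.6798*n + 0.1665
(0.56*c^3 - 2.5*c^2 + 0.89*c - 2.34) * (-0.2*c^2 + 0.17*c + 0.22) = -0.112*c^5 + 0.5952*c^4 - 0.4798*c^3 + 0.0692999999999999*c^2 - 0.202*c - 0.5148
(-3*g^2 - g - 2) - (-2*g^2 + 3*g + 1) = -g^2 - 4*g - 3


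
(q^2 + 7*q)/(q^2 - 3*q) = (q + 7)/(q - 3)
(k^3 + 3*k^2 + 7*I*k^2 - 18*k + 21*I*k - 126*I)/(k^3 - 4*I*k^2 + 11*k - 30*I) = (k^3 + k^2*(3 + 7*I) + k*(-18 + 21*I) - 126*I)/(k^3 - 4*I*k^2 + 11*k - 30*I)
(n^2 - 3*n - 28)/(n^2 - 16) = (n - 7)/(n - 4)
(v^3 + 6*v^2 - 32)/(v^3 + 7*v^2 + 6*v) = (v^3 + 6*v^2 - 32)/(v*(v^2 + 7*v + 6))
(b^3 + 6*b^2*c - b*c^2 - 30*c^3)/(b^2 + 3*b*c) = b + 3*c - 10*c^2/b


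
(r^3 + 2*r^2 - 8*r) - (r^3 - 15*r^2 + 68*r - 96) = 17*r^2 - 76*r + 96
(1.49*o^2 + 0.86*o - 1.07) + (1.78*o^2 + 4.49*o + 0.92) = 3.27*o^2 + 5.35*o - 0.15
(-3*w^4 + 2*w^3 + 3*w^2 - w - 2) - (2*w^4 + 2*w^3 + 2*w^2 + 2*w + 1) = -5*w^4 + w^2 - 3*w - 3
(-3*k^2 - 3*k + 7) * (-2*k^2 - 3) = 6*k^4 + 6*k^3 - 5*k^2 + 9*k - 21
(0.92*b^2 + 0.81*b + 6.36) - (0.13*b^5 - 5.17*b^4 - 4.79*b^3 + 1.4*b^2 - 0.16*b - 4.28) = -0.13*b^5 + 5.17*b^4 + 4.79*b^3 - 0.48*b^2 + 0.97*b + 10.64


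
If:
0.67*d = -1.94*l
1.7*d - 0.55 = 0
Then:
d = 0.32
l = -0.11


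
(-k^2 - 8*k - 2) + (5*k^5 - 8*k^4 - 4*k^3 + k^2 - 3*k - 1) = 5*k^5 - 8*k^4 - 4*k^3 - 11*k - 3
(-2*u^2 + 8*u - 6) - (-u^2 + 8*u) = -u^2 - 6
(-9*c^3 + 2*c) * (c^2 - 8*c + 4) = -9*c^5 + 72*c^4 - 34*c^3 - 16*c^2 + 8*c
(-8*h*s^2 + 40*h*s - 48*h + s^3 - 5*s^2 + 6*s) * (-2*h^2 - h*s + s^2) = 16*h^3*s^2 - 80*h^3*s + 96*h^3 + 6*h^2*s^3 - 30*h^2*s^2 + 36*h^2*s - 9*h*s^4 + 45*h*s^3 - 54*h*s^2 + s^5 - 5*s^4 + 6*s^3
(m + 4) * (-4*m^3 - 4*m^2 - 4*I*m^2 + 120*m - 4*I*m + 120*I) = -4*m^4 - 20*m^3 - 4*I*m^3 + 104*m^2 - 20*I*m^2 + 480*m + 104*I*m + 480*I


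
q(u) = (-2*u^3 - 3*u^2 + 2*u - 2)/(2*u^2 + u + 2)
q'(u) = (-4*u - 1)*(-2*u^3 - 3*u^2 + 2*u - 2)/(2*u^2 + u + 2)^2 + (-6*u^2 - 6*u + 2)/(2*u^2 + u + 2)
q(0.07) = -0.90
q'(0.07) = 1.30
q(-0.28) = -1.47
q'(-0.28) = 1.62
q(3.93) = -4.40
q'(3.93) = -1.11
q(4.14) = -4.63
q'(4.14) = -1.10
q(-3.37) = 1.58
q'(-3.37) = -1.23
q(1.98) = -2.14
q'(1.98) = -1.21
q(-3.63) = 1.90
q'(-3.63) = -1.20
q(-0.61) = -1.82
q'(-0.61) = 0.38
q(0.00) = -1.00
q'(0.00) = 1.50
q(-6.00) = 4.56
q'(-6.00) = -1.08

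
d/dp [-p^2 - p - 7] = -2*p - 1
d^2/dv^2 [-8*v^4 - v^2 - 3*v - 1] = -96*v^2 - 2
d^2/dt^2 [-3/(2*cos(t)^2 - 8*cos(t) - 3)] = 12*(-4*sin(t)^4 + 24*sin(t)^2 - 9*cos(t) + 3*cos(3*t) + 15)/(2*sin(t)^2 + 8*cos(t) + 1)^3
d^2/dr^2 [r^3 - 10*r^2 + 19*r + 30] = 6*r - 20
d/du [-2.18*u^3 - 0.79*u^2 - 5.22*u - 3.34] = -6.54*u^2 - 1.58*u - 5.22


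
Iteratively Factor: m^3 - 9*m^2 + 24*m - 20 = (m - 2)*(m^2 - 7*m + 10) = (m - 5)*(m - 2)*(m - 2)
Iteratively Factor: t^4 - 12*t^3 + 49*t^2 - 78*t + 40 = (t - 4)*(t^3 - 8*t^2 + 17*t - 10) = (t - 4)*(t - 1)*(t^2 - 7*t + 10) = (t - 5)*(t - 4)*(t - 1)*(t - 2)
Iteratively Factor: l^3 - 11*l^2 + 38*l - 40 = (l - 2)*(l^2 - 9*l + 20) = (l - 4)*(l - 2)*(l - 5)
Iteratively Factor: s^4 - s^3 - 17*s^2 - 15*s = (s + 3)*(s^3 - 4*s^2 - 5*s) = s*(s + 3)*(s^2 - 4*s - 5) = s*(s + 1)*(s + 3)*(s - 5)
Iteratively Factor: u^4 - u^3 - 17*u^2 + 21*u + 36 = (u - 3)*(u^3 + 2*u^2 - 11*u - 12) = (u - 3)^2*(u^2 + 5*u + 4) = (u - 3)^2*(u + 4)*(u + 1)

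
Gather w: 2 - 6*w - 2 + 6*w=0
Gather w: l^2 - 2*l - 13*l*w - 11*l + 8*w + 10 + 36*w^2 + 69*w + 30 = l^2 - 13*l + 36*w^2 + w*(77 - 13*l) + 40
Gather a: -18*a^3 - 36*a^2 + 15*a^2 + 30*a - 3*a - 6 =-18*a^3 - 21*a^2 + 27*a - 6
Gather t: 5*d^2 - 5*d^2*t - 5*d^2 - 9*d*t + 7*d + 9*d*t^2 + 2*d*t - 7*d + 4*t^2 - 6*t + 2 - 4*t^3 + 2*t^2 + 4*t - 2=-4*t^3 + t^2*(9*d + 6) + t*(-5*d^2 - 7*d - 2)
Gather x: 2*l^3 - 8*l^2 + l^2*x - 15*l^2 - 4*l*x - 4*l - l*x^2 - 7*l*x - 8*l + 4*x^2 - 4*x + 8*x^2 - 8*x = 2*l^3 - 23*l^2 - 12*l + x^2*(12 - l) + x*(l^2 - 11*l - 12)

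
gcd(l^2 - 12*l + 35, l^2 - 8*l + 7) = l - 7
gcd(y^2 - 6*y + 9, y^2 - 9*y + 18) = y - 3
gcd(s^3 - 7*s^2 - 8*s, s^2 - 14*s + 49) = 1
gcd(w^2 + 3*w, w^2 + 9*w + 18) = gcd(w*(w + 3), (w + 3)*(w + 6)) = w + 3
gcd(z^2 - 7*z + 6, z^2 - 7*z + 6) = z^2 - 7*z + 6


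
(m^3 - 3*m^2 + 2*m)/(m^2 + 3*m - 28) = m*(m^2 - 3*m + 2)/(m^2 + 3*m - 28)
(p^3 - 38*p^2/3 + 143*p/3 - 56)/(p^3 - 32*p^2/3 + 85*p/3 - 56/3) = (p - 3)/(p - 1)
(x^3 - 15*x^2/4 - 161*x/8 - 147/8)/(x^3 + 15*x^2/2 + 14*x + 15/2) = (4*x^2 - 21*x - 49)/(4*(x^2 + 6*x + 5))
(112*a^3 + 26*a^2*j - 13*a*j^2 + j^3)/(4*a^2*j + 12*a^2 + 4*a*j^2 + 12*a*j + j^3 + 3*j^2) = (56*a^2 - 15*a*j + j^2)/(2*a*j + 6*a + j^2 + 3*j)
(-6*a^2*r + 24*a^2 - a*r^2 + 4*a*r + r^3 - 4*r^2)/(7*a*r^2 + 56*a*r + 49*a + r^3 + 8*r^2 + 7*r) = (-6*a^2*r + 24*a^2 - a*r^2 + 4*a*r + r^3 - 4*r^2)/(7*a*r^2 + 56*a*r + 49*a + r^3 + 8*r^2 + 7*r)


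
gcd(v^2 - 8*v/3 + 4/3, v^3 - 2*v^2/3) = v - 2/3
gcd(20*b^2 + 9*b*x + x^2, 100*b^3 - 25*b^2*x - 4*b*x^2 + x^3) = 5*b + x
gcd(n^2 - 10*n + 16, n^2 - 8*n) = n - 8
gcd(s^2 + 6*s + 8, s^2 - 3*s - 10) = s + 2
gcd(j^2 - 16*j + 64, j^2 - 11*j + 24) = j - 8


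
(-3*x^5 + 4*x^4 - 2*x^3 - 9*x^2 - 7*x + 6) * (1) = -3*x^5 + 4*x^4 - 2*x^3 - 9*x^2 - 7*x + 6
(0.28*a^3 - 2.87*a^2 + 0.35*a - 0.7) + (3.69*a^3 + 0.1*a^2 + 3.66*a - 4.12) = 3.97*a^3 - 2.77*a^2 + 4.01*a - 4.82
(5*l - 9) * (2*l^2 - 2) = 10*l^3 - 18*l^2 - 10*l + 18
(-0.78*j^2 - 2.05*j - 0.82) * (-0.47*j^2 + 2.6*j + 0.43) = 0.3666*j^4 - 1.0645*j^3 - 5.28*j^2 - 3.0135*j - 0.3526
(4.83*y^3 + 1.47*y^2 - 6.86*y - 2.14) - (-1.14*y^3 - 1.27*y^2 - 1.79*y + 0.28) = 5.97*y^3 + 2.74*y^2 - 5.07*y - 2.42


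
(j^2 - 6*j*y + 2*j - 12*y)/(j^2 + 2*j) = (j - 6*y)/j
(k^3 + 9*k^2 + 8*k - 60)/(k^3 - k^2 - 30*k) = (k^2 + 4*k - 12)/(k*(k - 6))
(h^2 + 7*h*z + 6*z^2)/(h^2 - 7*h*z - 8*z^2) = (-h - 6*z)/(-h + 8*z)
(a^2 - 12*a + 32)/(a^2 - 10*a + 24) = (a - 8)/(a - 6)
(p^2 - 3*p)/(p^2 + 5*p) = (p - 3)/(p + 5)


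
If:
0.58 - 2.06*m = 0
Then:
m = 0.28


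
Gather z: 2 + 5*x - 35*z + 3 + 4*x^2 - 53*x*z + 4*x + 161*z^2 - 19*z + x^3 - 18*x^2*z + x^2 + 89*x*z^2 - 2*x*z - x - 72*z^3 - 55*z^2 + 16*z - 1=x^3 + 5*x^2 + 8*x - 72*z^3 + z^2*(89*x + 106) + z*(-18*x^2 - 55*x - 38) + 4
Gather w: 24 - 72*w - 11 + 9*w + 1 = 14 - 63*w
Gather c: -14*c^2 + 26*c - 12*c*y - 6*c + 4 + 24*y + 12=-14*c^2 + c*(20 - 12*y) + 24*y + 16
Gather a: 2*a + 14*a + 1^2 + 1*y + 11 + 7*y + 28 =16*a + 8*y + 40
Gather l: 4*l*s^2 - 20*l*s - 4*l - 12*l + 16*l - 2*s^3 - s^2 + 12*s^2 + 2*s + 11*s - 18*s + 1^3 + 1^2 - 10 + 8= l*(4*s^2 - 20*s) - 2*s^3 + 11*s^2 - 5*s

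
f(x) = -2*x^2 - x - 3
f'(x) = -4*x - 1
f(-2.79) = -15.78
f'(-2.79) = 10.16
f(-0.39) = -2.91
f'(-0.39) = 0.56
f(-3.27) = -21.12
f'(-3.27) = 12.08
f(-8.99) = -155.65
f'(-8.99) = 34.96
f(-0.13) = -2.90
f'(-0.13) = -0.48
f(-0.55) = -3.06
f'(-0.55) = 1.20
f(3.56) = -31.91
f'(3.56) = -15.24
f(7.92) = -136.37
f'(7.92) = -32.68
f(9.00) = -174.00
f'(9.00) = -37.00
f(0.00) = -3.00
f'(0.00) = -1.00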